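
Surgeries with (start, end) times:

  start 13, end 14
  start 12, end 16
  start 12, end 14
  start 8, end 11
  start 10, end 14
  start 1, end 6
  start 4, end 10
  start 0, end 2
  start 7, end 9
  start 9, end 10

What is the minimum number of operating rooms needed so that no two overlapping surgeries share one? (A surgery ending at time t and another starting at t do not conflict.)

4

Events (time:±→running): 0:+→1 1:+→2 2:-→1 4:+→2 6:-→1 7:+→2 8:+→3 9:-→2 9:+→3 10:-→2 10:-→1 10:+→2 11:-→1 12:+→2 12:+→3 13:+→4 … peak 4.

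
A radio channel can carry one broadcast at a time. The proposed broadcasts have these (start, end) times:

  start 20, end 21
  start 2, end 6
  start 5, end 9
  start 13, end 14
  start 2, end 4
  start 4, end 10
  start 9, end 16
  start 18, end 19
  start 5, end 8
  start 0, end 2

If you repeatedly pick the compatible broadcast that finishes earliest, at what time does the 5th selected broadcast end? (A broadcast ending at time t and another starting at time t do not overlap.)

Order by finish time; keep every interval that doesn't clash with the previous kept one.
Sorted by end: (0,2)  (2,4)  (2,6)  (5,8)  (5,9)  (4,10)  (13,14)  (9,16)  (18,19)  (20,21)
take (0,2); take (2,4); take (5,8); take (13,14); take (18,19); take (20,21).
Selected: (0,2) (2,4) (5,8) (13,14) (18,19) (20,21)

19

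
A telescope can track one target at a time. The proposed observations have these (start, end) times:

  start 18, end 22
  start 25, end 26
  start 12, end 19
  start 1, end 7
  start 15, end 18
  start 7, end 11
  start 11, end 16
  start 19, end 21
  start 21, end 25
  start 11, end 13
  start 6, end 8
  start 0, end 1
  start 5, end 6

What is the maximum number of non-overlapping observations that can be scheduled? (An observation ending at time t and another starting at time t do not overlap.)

8

By end time: (0,1), (5,6), (1,7), (6,8), (7,11), (11,13), (11,16), (15,18), (12,19), (19,21), (18,22), (21,25), (25,26).
Pick (0,1); next start ≥ 1 → (5,6); next start ≥ 6 → (6,8); next start ≥ 8 → (11,13); next start ≥ 13 → (15,18); next start ≥ 18 → (19,21); next start ≥ 21 → (21,25); next start ≥ 25 → (25,26).
Selected 8 observations.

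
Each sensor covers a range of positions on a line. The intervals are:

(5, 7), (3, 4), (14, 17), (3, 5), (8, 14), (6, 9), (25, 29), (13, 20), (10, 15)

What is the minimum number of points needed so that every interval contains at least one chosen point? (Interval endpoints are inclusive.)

4

Process intervals by earliest right end; each time one isn't hit yet, stab at its right endpoint.
Sorted: [3,4] [3,5] [5,7] [6,9] [8,14] [10,15] [14,17] [13,20] [25,29]
{[3,4],[3,5]} hit by 4; {[5,7],[6,9]} hit by 7; {[8,14],[10,15],[14,17],[13,20]} hit by 14; {[25,29]} hit by 29.
Points: 4, 7, 14, 29 (4 total).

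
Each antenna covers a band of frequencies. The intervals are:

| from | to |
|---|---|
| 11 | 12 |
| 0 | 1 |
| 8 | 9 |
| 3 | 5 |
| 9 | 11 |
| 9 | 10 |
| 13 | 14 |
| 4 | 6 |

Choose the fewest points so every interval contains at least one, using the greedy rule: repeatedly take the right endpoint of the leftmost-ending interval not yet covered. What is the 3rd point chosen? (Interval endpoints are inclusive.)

9

Process intervals by earliest right end; each time one isn't hit yet, stab at its right endpoint.
Sorted: [0,1] [3,5] [4,6] [8,9] [9,10] [9,11] [11,12] [13,14]
{[0,1]} hit by 1; {[3,5],[4,6]} hit by 5; {[8,9],[9,10],[9,11]} hit by 9; {[11,12]} hit by 12; {[13,14]} hit by 14.
Points: 1, 5, 9, 12, 14 (5 total).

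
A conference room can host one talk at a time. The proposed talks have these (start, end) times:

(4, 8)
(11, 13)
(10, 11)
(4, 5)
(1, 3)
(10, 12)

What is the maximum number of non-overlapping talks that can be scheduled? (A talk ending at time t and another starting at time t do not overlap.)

Greedy by earliest finish: after sorting by end time, pick each interval compatible with the last pick.
Sorted by end: (1,3)  (4,5)  (4,8)  (10,11)  (10,12)  (11,13)
take (1,3); take (4,5); skip (4,8); take (10,11); take (11,13).
Selected 4 talks.

4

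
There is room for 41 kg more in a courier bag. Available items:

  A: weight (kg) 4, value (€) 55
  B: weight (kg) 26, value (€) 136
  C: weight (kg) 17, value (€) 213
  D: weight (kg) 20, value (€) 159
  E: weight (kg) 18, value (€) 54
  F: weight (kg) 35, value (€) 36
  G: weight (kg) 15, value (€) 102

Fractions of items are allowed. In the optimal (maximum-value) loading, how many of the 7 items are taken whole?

3

Ratios (sorted): A 13.75, C 12.53, D 7.95, G 6.80, B 5.23, E 3.00, F 1.03
take A (4 @ 55); take C (17 @ 213); take D (20 @ 159). Capacity used 41/41.
3 item(s) taken whole.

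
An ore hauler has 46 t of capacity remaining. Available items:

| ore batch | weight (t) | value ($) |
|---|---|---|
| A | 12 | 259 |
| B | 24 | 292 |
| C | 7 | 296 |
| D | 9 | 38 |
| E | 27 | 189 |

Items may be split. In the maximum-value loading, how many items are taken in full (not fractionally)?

3

Greedy by value/weight ratio, highest first.
Ratios (sorted): C 42.29, A 21.58, B 12.17, E 7.00, D 4.22
take C (7 @ 296); take A (12 @ 259); take B (24 @ 292); take 3/27 of E → 21.00. Capacity used 46/46.
3 item(s) taken whole; one partial (take 3/27 of E).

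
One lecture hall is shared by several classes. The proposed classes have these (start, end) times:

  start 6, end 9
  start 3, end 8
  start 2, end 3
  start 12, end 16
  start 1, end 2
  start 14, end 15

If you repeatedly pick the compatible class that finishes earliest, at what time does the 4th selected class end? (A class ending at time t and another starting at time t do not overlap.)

Greedy by earliest finish: after sorting by end time, pick each interval compatible with the last pick.
By end time: (1,2), (2,3), (3,8), (6,9), (14,15), (12,16).
Pick (1,2); next start ≥ 2 → (2,3); next start ≥ 3 → (3,8); next start ≥ 8 → (14,15).
Selected: (1,2) (2,3) (3,8) (14,15)

15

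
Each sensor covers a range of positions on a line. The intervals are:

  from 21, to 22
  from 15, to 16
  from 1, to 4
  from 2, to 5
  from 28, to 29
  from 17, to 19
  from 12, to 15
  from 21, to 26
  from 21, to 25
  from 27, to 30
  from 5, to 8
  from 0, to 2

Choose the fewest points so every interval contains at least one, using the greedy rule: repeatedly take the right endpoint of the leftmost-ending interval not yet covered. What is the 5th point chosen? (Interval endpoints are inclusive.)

22

Sort by right endpoint; whenever an interval is uncovered, place a point at its right end.
By right end: [0,2]  [1,4]  [2,5]  [5,8]  [12,15]  [15,16]  [17,19]  [21,22]  [21,25]  [21,26]  [28,29]  [27,30]
[0,2] uncovered → point at 2; [5,8] uncovered → point at 8; [12,15] uncovered → point at 15; [17,19] uncovered → point at 19; [21,22] uncovered → point at 22; [28,29] uncovered → point at 29.
Points: 2, 8, 15, 19, 22, 29 (6 total).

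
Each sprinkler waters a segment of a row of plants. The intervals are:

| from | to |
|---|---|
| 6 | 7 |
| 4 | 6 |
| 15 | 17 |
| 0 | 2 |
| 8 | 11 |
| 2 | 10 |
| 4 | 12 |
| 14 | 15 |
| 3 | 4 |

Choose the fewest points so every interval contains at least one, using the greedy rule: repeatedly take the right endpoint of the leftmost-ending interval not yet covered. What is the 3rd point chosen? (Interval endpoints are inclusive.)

Sort by right endpoint; whenever an interval is uncovered, place a point at its right end.
Sorted: [0,2] [3,4] [4,6] [6,7] [2,10] [8,11] [4,12] [14,15] [15,17]
{[0,2]} hit by 2; {[3,4],[4,6]} hit by 4; {[6,7],[2,10]} hit by 7; {[8,11],[4,12]} hit by 11; {[14,15],[15,17]} hit by 15.
Points: 2, 4, 7, 11, 15 (5 total).

7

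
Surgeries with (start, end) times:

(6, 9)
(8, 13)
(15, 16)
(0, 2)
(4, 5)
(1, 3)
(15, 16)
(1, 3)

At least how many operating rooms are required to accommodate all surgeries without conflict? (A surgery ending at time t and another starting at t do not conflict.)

Events (time:±→running): 0:+→1 1:+→2 1:+→3 … peak 3.

3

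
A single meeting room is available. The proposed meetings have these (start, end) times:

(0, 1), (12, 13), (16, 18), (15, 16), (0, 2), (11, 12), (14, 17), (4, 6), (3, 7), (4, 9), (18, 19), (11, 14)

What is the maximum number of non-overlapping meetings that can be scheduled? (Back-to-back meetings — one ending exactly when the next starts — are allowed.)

7

Order by finish time; keep every interval that doesn't clash with the previous kept one.
Sorted by end: (0,1)  (0,2)  (4,6)  (3,7)  (4,9)  (11,12)  (12,13)  (11,14)  (15,16)  (14,17)  (16,18)  (18,19)
take (0,1); take (4,6); take (11,12); take (12,13); take (15,16); skip (14,17); take (16,18); take (18,19).
Selected 7 meetings.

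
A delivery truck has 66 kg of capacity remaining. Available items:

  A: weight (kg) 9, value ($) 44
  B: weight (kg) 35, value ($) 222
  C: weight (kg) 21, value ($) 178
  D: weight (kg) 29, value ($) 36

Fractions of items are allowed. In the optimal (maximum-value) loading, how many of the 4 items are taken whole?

3

Greedy by value/weight ratio, highest first.
Ratios (sorted): C 8.48, B 6.34, A 4.89, D 1.24
take C (21 @ 178); take B (35 @ 222); take A (9 @ 44); take 1/29 of D → 1.24. Capacity used 66/66.
3 item(s) taken whole; one partial (take 1/29 of D).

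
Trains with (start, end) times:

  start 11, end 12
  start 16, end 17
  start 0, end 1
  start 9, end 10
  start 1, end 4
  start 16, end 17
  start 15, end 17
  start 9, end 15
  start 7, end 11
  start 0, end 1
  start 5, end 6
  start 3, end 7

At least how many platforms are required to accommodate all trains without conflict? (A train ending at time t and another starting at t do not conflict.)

3

starts: [0, 0, 1, 3, 5, 7, 9, 9, 11, 15, 16, 16]
ends:   [1, 1, 4, 6, 7, 10, 11, 12, 15, 17, 17, 17]
s0→1 s0→2 e1→1 e1→0 s1→1 s3→2 e4→1 s5→2 e6→1 e7→0 s7→1 s9→2 s9→3  — peak 3.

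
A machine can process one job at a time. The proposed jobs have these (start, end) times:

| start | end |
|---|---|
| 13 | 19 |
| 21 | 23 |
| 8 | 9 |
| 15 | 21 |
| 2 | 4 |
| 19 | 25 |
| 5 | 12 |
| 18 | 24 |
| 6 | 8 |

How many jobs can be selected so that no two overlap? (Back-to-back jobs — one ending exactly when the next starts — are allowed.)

Sorted by end: (2,4)  (6,8)  (8,9)  (5,12)  (13,19)  (15,21)  (21,23)  (18,24)  (19,25)
take (2,4); take (6,8); take (8,9); take (13,19); take (21,23); skip (18,24).
Selected 5 jobs.

5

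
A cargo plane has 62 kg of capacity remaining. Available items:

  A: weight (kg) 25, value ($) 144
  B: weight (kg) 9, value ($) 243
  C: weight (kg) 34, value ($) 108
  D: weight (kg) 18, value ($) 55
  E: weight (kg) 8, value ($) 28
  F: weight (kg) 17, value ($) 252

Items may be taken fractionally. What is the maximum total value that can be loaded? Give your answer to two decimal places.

Greedy by value/weight ratio, highest first.
Ratios (sorted): B 27.00, F 14.82, A 5.76, E 3.50, C 3.18, D 3.06
take B (9 @ 243); take F (17 @ 252); take A (25 @ 144); take E (8 @ 28); take 3/34 of C → 9.53. Capacity used 62/62.
Total value = 676.53

676.53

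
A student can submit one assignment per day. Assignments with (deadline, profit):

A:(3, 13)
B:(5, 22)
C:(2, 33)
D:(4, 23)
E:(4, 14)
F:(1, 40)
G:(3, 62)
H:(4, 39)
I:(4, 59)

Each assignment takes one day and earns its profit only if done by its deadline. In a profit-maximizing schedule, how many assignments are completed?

Sort by profit descending; place each in the latest free slot ≤ its deadline.
By profit: G(d3,62), I(d4,59), F(d1,40), H(d4,39), C(d2,33), D(d4,23), B(d5,22), E(d4,14), A(d3,13)
G→slot 3; I→slot 4; F→slot 1; H→slot 2; C skipped; D skipped; B→slot 5; E skipped; A skipped.
5 of 9 scheduled.

5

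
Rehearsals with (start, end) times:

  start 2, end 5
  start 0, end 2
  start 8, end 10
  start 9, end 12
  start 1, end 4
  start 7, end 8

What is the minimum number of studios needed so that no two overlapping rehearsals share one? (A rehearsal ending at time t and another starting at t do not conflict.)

2

The answer is the maximum number of intervals overlapping at any instant.
starts: [0, 1, 2, 7, 8, 9]
ends:   [2, 4, 5, 8, 10, 12]
s0→1 s1→2  — peak 2.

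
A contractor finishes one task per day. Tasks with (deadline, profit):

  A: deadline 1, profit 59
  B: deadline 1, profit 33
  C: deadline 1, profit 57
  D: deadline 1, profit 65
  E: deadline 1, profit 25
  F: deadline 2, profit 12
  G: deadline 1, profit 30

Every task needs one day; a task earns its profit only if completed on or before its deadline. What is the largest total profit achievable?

77

Take jobs in profit order; each goes to the latest open slot no later than its deadline.
Profit order: D=65 A=59 C=57 B=33 G=30 E=25 F=12
Assign: D→slot 1, A skipped, C skipped, B skipped, G skipped, E skipped, F→slot 2.
Slots: [1:D] [2:F]
Profit = 65 + 12 = 77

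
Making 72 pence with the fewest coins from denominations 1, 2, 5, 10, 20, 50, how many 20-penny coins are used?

1

Greedy: take as many of the largest coin as possible, then repeat with the remainder.
72 − 1×50→22 − 1×20→2 − 1×2→0
Count of 20: 1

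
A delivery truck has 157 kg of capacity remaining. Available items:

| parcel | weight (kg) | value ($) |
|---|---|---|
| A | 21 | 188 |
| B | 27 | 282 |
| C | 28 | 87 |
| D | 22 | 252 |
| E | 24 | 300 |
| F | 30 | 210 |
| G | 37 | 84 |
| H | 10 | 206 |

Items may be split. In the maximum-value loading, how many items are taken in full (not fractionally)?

Sort by value per unit weight and fill in that order.
Ratios (sorted): H 20.60, E 12.50, D 11.45, B 10.44, A 8.95, F 7.00, C 3.11, G 2.27
take H (10 @ 206); take E (24 @ 300); take D (22 @ 252); take B (27 @ 282); take A (21 @ 188); take F (30 @ 210); take 23/28 of C → 71.46. Capacity used 157/157.
6 item(s) taken whole; one partial (take 23/28 of C).

6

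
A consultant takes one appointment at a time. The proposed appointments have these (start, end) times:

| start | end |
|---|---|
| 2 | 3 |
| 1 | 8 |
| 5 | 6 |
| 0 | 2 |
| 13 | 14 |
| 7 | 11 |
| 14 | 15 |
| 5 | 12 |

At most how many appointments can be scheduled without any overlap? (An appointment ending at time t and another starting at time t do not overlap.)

Sort by end time and greedily take each interval whose start is ≥ the last chosen end.
Sorted by end: (0,2)  (2,3)  (5,6)  (1,8)  (7,11)  (5,12)  (13,14)  (14,15)
take (0,2); take (2,3); take (5,6); take (7,11); skip (5,12); take (13,14); take (14,15).
Selected 6 appointments.

6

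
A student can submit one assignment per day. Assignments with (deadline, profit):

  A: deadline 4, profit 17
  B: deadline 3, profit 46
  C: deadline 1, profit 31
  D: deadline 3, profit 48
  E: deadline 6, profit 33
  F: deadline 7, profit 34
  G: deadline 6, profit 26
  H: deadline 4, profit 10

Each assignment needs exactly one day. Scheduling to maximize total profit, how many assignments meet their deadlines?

7

Sort by profit descending; place each in the latest free slot ≤ its deadline.
Profit order: D=48 B=46 F=34 E=33 C=31 G=26 A=17 H=10
Assign: D→slot 3, B→slot 2, F→slot 7, E→slot 6, C→slot 1, G→slot 5, A→slot 4, H skipped.
Slots: [1:C] [2:B] [3:D] [4:A] [5:G] [6:E] [7:F]
7 of 8 scheduled.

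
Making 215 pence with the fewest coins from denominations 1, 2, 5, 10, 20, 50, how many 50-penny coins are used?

4

215 = 4×50 + 1×10 + 1×5
Count of 50: 4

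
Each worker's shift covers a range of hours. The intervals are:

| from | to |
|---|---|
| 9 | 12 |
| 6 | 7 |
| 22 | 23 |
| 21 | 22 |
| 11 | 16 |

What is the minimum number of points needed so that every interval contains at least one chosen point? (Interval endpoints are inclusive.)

3

Sort by right endpoint; whenever an interval is uncovered, place a point at its right end.
By right end: [6,7]  [9,12]  [11,16]  [21,22]  [22,23]
[6,7] uncovered → point at 7; [9,12] uncovered → point at 12; [21,22] uncovered → point at 22.
Points: 7, 12, 22 (3 total).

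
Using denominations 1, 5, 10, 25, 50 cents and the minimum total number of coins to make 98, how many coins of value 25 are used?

1

98 = 1×50 + 1×25 + 2×10 + 3×1
Count of 25: 1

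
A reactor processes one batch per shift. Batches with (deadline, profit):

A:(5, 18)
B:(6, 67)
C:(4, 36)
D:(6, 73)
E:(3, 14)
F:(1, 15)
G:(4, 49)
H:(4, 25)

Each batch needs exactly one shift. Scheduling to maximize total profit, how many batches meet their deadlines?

6

By profit: D(d6,73), B(d6,67), G(d4,49), C(d4,36), H(d4,25), A(d5,18), F(d1,15), E(d3,14)
D→slot 6; B→slot 5; G→slot 4; C→slot 3; H→slot 2; A→slot 1; F skipped; E skipped.
6 of 8 scheduled.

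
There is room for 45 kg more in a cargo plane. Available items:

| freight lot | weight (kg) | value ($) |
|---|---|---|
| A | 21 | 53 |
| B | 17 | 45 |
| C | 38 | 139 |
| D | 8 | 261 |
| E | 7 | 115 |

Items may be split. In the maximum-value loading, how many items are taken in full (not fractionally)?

2

Ratios (sorted): D 32.62, E 16.43, C 3.66, B 2.65, A 2.52
take D (8 @ 261); take E (7 @ 115); take 30/38 of C → 109.74. Capacity used 45/45.
2 item(s) taken whole; one partial (take 30/38 of C).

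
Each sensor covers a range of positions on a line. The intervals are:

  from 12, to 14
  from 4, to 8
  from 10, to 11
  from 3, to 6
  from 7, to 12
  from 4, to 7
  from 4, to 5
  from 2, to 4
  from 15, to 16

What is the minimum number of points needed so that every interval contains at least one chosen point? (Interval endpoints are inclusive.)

By right end: [2,4]  [4,5]  [3,6]  [4,7]  [4,8]  [10,11]  [7,12]  [12,14]  [15,16]
[2,4] uncovered → point at 4; [10,11] uncovered → point at 11; [12,14] uncovered → point at 14; [15,16] uncovered → point at 16.
Points: 4, 11, 14, 16 (4 total).

4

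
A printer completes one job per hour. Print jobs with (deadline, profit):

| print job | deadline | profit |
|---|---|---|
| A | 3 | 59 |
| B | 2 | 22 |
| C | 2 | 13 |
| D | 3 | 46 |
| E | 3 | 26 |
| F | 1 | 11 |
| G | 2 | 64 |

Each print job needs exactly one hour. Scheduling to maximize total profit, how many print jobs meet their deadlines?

By profit: G(d2,64), A(d3,59), D(d3,46), E(d3,26), B(d2,22), C(d2,13), F(d1,11)
G→slot 2; A→slot 3; D→slot 1; E skipped; B skipped; C skipped; F skipped.
3 of 7 scheduled.

3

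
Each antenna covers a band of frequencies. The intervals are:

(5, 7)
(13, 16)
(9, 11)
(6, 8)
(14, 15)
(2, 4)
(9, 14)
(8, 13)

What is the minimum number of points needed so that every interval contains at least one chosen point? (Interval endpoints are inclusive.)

4

By right end: [2,4]  [5,7]  [6,8]  [9,11]  [8,13]  [9,14]  [14,15]  [13,16]
[2,4] uncovered → point at 4; [5,7] uncovered → point at 7; [9,11] uncovered → point at 11; [14,15] uncovered → point at 15.
Points: 4, 7, 11, 15 (4 total).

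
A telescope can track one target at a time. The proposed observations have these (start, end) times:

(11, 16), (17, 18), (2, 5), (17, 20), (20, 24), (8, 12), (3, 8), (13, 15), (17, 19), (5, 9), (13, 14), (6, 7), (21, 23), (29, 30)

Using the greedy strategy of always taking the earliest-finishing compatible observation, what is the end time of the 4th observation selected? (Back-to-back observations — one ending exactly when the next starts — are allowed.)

Greedy by earliest finish: after sorting by end time, pick each interval compatible with the last pick.
By end time: (2,5), (6,7), (3,8), (5,9), (8,12), (13,14), (13,15), (11,16), (17,18), (17,19), (17,20), (21,23), (20,24), (29,30).
Pick (2,5); next start ≥ 5 → (6,7); next start ≥ 7 → (8,12); next start ≥ 12 → (13,14); next start ≥ 14 → (17,18); next start ≥ 18 → (21,23); next start ≥ 23 → (29,30).
Selected: (2,5) (6,7) (8,12) (13,14) (17,18) (21,23) (29,30)

14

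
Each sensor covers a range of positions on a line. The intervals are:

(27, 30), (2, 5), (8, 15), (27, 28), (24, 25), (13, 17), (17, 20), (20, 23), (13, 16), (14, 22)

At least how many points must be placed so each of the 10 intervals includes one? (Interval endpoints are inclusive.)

5

Sorted: [2,5] [8,15] [13,16] [13,17] [17,20] [14,22] [20,23] [24,25] [27,28] [27,30]
{[2,5]} hit by 5; {[8,15],[13,16],[13,17]} hit by 15; {[17,20],[14,22],[20,23]} hit by 20; {[24,25]} hit by 25; {[27,28],[27,30]} hit by 28.
Points: 5, 15, 20, 25, 28 (5 total).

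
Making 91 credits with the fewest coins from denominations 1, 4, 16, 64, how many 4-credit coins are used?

Use the largest denomination that fits, subtract, and repeat.
91 = 1×64 + 1×16 + 2×4 + 3×1
Count of 4: 2

2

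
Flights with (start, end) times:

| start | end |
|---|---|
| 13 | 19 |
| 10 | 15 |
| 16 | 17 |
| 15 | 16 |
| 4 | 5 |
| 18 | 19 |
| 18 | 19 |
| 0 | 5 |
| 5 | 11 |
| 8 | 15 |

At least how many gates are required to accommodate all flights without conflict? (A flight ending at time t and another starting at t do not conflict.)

3

Count concurrent intervals with a sweep; the peak is the room count.
starts: [0, 4, 5, 8, 10, 13, 15, 16, 18, 18]
ends:   [5, 5, 11, 15, 15, 16, 17, 19, 19, 19]
s0→1 s4→2 e5→1 e5→0 s5→1 s8→2 s10→3  — peak 3.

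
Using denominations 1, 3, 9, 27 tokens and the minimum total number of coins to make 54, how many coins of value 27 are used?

2

Greedy: take as many of the largest coin as possible, then repeat with the remainder.
54 = 2×27
Count of 27: 2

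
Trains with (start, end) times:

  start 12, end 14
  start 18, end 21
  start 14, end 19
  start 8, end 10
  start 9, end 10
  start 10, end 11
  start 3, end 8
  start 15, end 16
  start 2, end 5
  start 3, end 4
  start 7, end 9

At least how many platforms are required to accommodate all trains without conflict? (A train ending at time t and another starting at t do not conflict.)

3

The answer is the maximum number of intervals overlapping at any instant.
Events (time:±→running): 2:+→1 3:+→2 3:+→3 … peak 3.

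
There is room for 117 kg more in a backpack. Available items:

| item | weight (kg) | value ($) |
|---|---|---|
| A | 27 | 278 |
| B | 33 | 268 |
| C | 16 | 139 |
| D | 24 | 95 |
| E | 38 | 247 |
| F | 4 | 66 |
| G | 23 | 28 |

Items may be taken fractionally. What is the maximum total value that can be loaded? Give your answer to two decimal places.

Order: F (66/4=16.50) > A (278/27=10.30) > C (139/16=8.69) > B (268/33=8.12) > E (247/38=6.50) > D (95/24=3.96) > G (28/23=1.22)
Fill: take F (4 @ 66) → take A (27 @ 278) → take C (16 @ 139) → take B (33 @ 268) → take 37/38 of E → 240.50; 117/117 used.
Total value = 991.50

991.50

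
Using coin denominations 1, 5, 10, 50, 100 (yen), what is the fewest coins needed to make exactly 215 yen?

215 − 2×100→15 − 1×10→5 − 1×5→0
Total coins = 2 + 1 + 1 = 4

4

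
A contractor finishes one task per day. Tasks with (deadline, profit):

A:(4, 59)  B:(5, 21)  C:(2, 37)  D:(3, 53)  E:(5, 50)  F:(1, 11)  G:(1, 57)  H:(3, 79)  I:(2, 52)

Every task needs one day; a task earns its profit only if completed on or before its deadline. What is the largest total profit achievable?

298

Take jobs in profit order; each goes to the latest open slot no later than its deadline.
Profit order: H=79 A=59 G=57 D=53 I=52 E=50 C=37 B=21 F=11
Assign: H→slot 3, A→slot 4, G→slot 1, D→slot 2, I skipped, E→slot 5, C skipped, B skipped, F skipped.
Slots: [1:G] [2:D] [3:H] [4:A] [5:E]
Profit = 57 + 53 + 79 + 59 + 50 = 298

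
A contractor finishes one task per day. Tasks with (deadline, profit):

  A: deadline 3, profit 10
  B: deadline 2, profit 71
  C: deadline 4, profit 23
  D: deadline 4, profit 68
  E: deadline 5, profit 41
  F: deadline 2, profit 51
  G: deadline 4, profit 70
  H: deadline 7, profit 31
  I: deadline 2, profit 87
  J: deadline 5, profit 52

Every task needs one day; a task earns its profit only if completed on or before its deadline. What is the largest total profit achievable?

379

By profit: I(d2,87), B(d2,71), G(d4,70), D(d4,68), J(d5,52), F(d2,51), E(d5,41), H(d7,31), C(d4,23), A(d3,10)
I→slot 2; B→slot 1; G→slot 4; D→slot 3; J→slot 5; F skipped; E skipped; H→slot 7; C skipped; A skipped.
Profit = 71 + 87 + 68 + 70 + 52 + 31 = 379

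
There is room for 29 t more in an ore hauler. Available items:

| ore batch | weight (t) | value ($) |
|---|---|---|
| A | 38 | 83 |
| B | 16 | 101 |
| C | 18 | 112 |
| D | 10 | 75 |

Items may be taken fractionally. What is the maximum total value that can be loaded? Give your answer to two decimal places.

Order: D (75/10=7.50) > B (101/16=6.31) > C (112/18=6.22) > A (83/38=2.18)
Fill: take D (10 @ 75) → take B (16 @ 101) → take 3/18 of C → 18.67; 29/29 used.
Total value = 194.67

194.67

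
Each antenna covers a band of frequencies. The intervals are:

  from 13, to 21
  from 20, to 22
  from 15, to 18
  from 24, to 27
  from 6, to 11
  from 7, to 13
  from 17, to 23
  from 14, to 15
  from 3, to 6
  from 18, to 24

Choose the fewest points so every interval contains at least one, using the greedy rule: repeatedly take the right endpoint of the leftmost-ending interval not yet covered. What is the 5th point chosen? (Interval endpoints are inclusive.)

27

Process intervals by earliest right end; each time one isn't hit yet, stab at its right endpoint.
Sorted: [3,6] [6,11] [7,13] [14,15] [15,18] [13,21] [20,22] [17,23] [18,24] [24,27]
{[3,6],[6,11]} hit by 6; {[7,13]} hit by 13; {[14,15],[15,18],[13,21]} hit by 15; {[20,22],[17,23],[18,24]} hit by 22; {[24,27]} hit by 27.
Points: 6, 13, 15, 22, 27 (5 total).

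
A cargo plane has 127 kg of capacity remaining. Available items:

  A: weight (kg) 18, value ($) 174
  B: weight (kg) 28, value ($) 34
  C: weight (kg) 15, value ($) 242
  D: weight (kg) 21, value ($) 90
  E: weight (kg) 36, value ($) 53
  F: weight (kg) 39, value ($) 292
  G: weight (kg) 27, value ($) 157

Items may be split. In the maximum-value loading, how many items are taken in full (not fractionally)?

5

Sort by value per unit weight and fill in that order.
Ratios (sorted): C 16.13, A 9.67, F 7.49, G 5.81, D 4.29, E 1.47, B 1.21
take C (15 @ 242); take A (18 @ 174); take F (39 @ 292); take G (27 @ 157); take D (21 @ 90); take 7/36 of E → 10.31. Capacity used 127/127.
5 item(s) taken whole; one partial (take 7/36 of E).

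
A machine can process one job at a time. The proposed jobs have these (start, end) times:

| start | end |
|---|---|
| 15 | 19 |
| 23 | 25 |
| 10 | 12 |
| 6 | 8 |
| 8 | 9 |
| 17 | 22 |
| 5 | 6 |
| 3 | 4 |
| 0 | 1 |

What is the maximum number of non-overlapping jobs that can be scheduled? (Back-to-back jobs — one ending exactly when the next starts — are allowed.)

8

Greedy by earliest finish: after sorting by end time, pick each interval compatible with the last pick.
By end time: (0,1), (3,4), (5,6), (6,8), (8,9), (10,12), (15,19), (17,22), (23,25).
Pick (0,1); next start ≥ 1 → (3,4); next start ≥ 4 → (5,6); next start ≥ 6 → (6,8); next start ≥ 8 → (8,9); next start ≥ 9 → (10,12); next start ≥ 12 → (15,19); next start ≥ 19 → (23,25).
Selected 8 jobs.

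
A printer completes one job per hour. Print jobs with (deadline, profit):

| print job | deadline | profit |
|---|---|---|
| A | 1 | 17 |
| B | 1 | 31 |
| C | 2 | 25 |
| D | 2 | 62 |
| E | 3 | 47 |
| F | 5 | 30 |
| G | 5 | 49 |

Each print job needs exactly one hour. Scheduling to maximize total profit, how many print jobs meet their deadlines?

5

By profit: D(d2,62), G(d5,49), E(d3,47), B(d1,31), F(d5,30), C(d2,25), A(d1,17)
D→slot 2; G→slot 5; E→slot 3; B→slot 1; F→slot 4; C skipped; A skipped.
5 of 7 scheduled.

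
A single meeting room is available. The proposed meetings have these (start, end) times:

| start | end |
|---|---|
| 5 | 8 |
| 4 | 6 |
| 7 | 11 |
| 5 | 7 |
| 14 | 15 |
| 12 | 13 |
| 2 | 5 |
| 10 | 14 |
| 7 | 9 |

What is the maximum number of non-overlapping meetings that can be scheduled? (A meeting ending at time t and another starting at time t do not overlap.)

Order by finish time; keep every interval that doesn't clash with the previous kept one.
By end time: (2,5), (4,6), (5,7), (5,8), (7,9), (7,11), (12,13), (10,14), (14,15).
Pick (2,5); next start ≥ 5 → (5,7); next start ≥ 7 → (7,9); next start ≥ 9 → (12,13); next start ≥ 13 → (14,15).
Selected 5 meetings.

5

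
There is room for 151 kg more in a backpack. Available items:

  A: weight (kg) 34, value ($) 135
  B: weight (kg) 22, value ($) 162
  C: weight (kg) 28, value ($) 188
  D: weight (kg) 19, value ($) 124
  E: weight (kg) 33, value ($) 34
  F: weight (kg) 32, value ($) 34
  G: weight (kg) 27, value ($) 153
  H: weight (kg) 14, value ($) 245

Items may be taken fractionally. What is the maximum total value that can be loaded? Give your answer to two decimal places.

Sort by value per unit weight and fill in that order.
Ratios (sorted): H 17.50, B 7.36, C 6.71, D 6.53, G 5.67, A 3.97, F 1.06, E 1.03
take H (14 @ 245); take B (22 @ 162); take C (28 @ 188); take D (19 @ 124); take G (27 @ 153); take A (34 @ 135); take 7/32 of F → 7.44. Capacity used 151/151.
Total value = 1014.44

1014.44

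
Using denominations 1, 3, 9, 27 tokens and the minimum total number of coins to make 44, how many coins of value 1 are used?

Use the largest denomination that fits, subtract, and repeat.
44 − 1×27→17 − 1×9→8 − 2×3→2 − 2×1→0
Count of 1: 2

2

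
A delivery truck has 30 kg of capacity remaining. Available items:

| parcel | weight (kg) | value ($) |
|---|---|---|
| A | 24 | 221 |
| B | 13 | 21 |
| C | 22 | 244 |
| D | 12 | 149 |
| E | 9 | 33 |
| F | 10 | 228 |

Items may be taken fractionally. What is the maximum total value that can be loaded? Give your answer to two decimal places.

465.73

Greedy by value/weight ratio, highest first.
Ratios (sorted): F 22.80, D 12.42, C 11.09, A 9.21, E 3.67, B 1.62
take F (10 @ 228); take D (12 @ 149); take 8/22 of C → 88.73. Capacity used 30/30.
Total value = 465.73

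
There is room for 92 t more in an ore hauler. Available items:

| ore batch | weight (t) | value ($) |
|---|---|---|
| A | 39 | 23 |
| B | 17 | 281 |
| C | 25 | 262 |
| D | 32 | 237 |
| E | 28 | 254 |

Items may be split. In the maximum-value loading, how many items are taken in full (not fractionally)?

Ratios (sorted): B 16.53, C 10.48, E 9.07, D 7.41, A 0.59
take B (17 @ 281); take C (25 @ 262); take E (28 @ 254); take 22/32 of D → 162.94. Capacity used 92/92.
3 item(s) taken whole; one partial (take 22/32 of D).

3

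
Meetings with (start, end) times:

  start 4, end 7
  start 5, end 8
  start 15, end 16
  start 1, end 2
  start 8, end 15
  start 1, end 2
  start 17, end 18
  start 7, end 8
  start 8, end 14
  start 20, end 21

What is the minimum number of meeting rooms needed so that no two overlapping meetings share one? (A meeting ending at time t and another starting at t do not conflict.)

Count concurrent intervals with a sweep; the peak is the room count.
starts: [1, 1, 4, 5, 7, 8, 8, 15, 17, 20]
ends:   [2, 2, 7, 8, 8, 14, 15, 16, 18, 21]
s1→1 s1→2  — peak 2.

2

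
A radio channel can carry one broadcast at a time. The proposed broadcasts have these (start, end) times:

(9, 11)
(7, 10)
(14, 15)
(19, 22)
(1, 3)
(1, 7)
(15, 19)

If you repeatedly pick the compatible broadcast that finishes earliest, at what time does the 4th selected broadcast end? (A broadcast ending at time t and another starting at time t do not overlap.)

19

Order by finish time; keep every interval that doesn't clash with the previous kept one.
Sorted by end: (1,3)  (1,7)  (7,10)  (9,11)  (14,15)  (15,19)  (19,22)
take (1,3); skip (1,7); take (7,10); take (14,15); take (15,19); take (19,22).
Selected: (1,3) (7,10) (14,15) (15,19) (19,22)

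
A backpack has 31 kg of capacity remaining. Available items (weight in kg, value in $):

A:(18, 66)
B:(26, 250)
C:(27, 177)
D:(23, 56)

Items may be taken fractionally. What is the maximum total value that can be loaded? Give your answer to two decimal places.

282.78

Ratios (sorted): B 9.62, C 6.56, A 3.67, D 2.43
take B (26 @ 250); take 5/27 of C → 32.78. Capacity used 31/31.
Total value = 282.78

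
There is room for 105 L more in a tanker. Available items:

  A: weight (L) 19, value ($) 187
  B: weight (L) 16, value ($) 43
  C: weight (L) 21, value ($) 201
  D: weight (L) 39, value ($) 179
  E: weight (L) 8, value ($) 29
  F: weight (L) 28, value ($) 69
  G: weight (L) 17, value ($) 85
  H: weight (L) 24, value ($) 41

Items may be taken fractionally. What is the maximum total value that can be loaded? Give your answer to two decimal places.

683.69

Sort by value per unit weight and fill in that order.
Order: A (187/19=9.84) > C (201/21=9.57) > G (85/17=5.00) > D (179/39=4.59) > E (29/8=3.62) > B (43/16=2.69) > F (69/28=2.46) > H (41/24=1.71)
Fill: take A (19 @ 187) → take C (21 @ 201) → take G (17 @ 85) → take D (39 @ 179) → take E (8 @ 29) → take 1/16 of B → 2.69; 105/105 used.
Total value = 683.69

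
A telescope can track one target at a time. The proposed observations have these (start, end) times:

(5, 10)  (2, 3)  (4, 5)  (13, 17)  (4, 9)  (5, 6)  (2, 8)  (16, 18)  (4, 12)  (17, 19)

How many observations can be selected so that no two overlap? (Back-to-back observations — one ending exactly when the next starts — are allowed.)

By end time: (2,3), (4,5), (5,6), (2,8), (4,9), (5,10), (4,12), (13,17), (16,18), (17,19).
Pick (2,3); next start ≥ 3 → (4,5); next start ≥ 5 → (5,6); next start ≥ 6 → (13,17); next start ≥ 17 → (17,19).
Selected 5 observations.

5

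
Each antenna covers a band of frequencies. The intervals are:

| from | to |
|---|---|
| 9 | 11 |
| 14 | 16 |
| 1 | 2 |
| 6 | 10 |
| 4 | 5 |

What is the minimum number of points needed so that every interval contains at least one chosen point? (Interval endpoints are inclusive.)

4

Process intervals by earliest right end; each time one isn't hit yet, stab at its right endpoint.
Sorted: [1,2] [4,5] [6,10] [9,11] [14,16]
{[1,2]} hit by 2; {[4,5]} hit by 5; {[6,10],[9,11]} hit by 10; {[14,16]} hit by 16.
Points: 2, 5, 10, 16 (4 total).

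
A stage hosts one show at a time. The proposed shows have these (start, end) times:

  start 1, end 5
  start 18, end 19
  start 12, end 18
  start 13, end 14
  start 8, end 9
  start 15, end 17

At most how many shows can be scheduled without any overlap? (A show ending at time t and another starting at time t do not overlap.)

Greedy by earliest finish: after sorting by end time, pick each interval compatible with the last pick.
By end time: (1,5), (8,9), (13,14), (15,17), (12,18), (18,19).
Pick (1,5); next start ≥ 5 → (8,9); next start ≥ 9 → (13,14); next start ≥ 14 → (15,17); next start ≥ 17 → (18,19).
Selected 5 shows.

5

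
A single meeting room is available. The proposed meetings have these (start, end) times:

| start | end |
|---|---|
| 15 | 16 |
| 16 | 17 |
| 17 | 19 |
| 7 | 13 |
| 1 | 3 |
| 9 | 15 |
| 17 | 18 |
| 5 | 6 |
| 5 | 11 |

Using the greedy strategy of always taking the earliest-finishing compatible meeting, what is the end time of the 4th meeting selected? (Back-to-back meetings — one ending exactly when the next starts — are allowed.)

By end time: (1,3), (5,6), (5,11), (7,13), (9,15), (15,16), (16,17), (17,18), (17,19).
Pick (1,3); next start ≥ 3 → (5,6); next start ≥ 6 → (7,13); next start ≥ 13 → (15,16); next start ≥ 16 → (16,17); next start ≥ 17 → (17,18).
Selected: (1,3) (5,6) (7,13) (15,16) (16,17) (17,18)

16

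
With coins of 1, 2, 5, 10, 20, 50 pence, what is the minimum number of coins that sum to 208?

Use the largest denomination that fits, subtract, and repeat.
208 − 4×50→8 − 1×5→3 − 1×2→1 − 1×1→0
Total coins = 4 + 1 + 1 + 1 = 7

7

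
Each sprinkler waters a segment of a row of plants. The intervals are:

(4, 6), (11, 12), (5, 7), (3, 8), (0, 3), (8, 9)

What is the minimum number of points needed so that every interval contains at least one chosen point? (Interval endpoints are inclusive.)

4

Process intervals by earliest right end; each time one isn't hit yet, stab at its right endpoint.
By right end: [0,3]  [4,6]  [5,7]  [3,8]  [8,9]  [11,12]
[0,3] uncovered → point at 3; [4,6] uncovered → point at 6; [8,9] uncovered → point at 9; [11,12] uncovered → point at 12.
Points: 3, 6, 9, 12 (4 total).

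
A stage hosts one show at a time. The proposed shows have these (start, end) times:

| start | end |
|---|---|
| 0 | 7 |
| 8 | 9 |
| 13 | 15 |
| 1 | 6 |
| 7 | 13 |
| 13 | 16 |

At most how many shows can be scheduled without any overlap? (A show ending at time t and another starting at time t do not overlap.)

Greedy by earliest finish: after sorting by end time, pick each interval compatible with the last pick.
By end time: (1,6), (0,7), (8,9), (7,13), (13,15), (13,16).
Pick (1,6); next start ≥ 6 → (8,9); next start ≥ 9 → (13,15).
Selected 3 shows.

3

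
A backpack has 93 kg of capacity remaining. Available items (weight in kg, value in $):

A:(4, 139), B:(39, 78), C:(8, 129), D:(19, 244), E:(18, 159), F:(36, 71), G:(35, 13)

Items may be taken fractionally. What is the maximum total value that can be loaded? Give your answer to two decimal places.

758.86

Greedy by value/weight ratio, highest first.
Order: A (139/4=34.75) > C (129/8=16.12) > D (244/19=12.84) > E (159/18=8.83) > B (78/39=2.00) > F (71/36=1.97) > G (13/35=0.37)
Fill: take A (4 @ 139) → take C (8 @ 129) → take D (19 @ 244) → take E (18 @ 159) → take B (39 @ 78) → take 5/36 of F → 9.86; 93/93 used.
Total value = 758.86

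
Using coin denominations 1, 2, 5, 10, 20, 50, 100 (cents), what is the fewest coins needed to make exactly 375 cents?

Use the largest denomination that fits, subtract, and repeat.
375 − 3×100→75 − 1×50→25 − 1×20→5 − 1×5→0
Total coins = 3 + 1 + 1 + 1 = 6

6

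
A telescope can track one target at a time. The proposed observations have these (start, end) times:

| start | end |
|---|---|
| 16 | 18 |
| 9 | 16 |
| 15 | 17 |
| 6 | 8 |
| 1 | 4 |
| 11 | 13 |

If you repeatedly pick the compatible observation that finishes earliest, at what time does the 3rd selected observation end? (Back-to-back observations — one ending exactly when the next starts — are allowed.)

Sort by end time and greedily take each interval whose start is ≥ the last chosen end.
Sorted by end: (1,4)  (6,8)  (11,13)  (9,16)  (15,17)  (16,18)
take (1,4); take (6,8); take (11,13); take (15,17).
Selected: (1,4) (6,8) (11,13) (15,17)

13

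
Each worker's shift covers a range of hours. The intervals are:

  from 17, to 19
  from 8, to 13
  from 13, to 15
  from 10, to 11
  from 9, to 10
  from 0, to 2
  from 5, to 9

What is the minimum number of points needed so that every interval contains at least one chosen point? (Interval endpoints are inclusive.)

5

Process intervals by earliest right end; each time one isn't hit yet, stab at its right endpoint.
Sorted: [0,2] [5,9] [9,10] [10,11] [8,13] [13,15] [17,19]
{[0,2]} hit by 2; {[5,9],[9,10]} hit by 9; {[10,11],[8,13]} hit by 11; {[13,15]} hit by 15; {[17,19]} hit by 19.
Points: 2, 9, 11, 15, 19 (5 total).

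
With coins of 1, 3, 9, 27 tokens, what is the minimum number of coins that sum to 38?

4

Use the largest denomination that fits, subtract, and repeat.
38 = 1×27 + 1×9 + 2×1
Total coins = 1 + 1 + 2 = 4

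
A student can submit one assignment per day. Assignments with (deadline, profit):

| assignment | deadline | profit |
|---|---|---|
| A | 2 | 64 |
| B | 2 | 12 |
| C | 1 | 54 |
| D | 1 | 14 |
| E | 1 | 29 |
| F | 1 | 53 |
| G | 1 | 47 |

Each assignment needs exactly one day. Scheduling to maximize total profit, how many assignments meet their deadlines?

Sort by profit descending; place each in the latest free slot ≤ its deadline.
By profit: A(d2,64), C(d1,54), F(d1,53), G(d1,47), E(d1,29), D(d1,14), B(d2,12)
A→slot 2; C→slot 1; F skipped; G skipped; E skipped; D skipped; B skipped.
2 of 7 scheduled.

2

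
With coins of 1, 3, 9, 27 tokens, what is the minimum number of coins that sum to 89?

7

89 = 3×27 + 2×3 + 2×1
Total coins = 3 + 2 + 2 = 7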